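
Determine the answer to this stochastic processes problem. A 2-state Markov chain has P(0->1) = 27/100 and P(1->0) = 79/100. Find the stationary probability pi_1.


Stationary distribution: pi_0 = p10/(p01+p10), pi_1 = p01/(p01+p10)
p01 = 0.2700, p10 = 0.7900
pi_1 = 0.2547

0.2547


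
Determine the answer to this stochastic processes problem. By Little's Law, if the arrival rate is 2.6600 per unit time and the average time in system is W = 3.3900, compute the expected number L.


Little's Law: L = lambda * W
= 2.6600 * 3.3900
= 9.0174

9.0174


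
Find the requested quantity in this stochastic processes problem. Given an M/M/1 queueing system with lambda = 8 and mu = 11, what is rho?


rho = lambda/mu
= 8/11
= 0.7273

0.7273


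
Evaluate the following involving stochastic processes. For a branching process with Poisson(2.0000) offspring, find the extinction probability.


Since mu = 2.0000 > 1, extinction prob q < 1.
Solve s = exp(mu*(s-1)) iteratively.
q = 0.2032

0.2032


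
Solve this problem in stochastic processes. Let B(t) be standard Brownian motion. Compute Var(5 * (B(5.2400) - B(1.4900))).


Var(alpha*(B(t)-B(s))) = alpha^2 * (t-s)
= 5^2 * (5.2400 - 1.4900)
= 25 * 3.7500
= 93.7500

93.7500


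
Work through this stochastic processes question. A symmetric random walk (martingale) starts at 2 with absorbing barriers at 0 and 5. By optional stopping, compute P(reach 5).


By optional stopping theorem: E(M at tau) = M(0) = 2
P(hit 5)*5 + P(hit 0)*0 = 2
P(hit 5) = (2 - 0)/(5 - 0) = 2/5 = 0.4000

0.4000


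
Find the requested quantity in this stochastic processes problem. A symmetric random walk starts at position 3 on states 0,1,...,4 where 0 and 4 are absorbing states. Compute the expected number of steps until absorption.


For symmetric RW on 0,...,N with absorbing barriers, E(i) = i*(N-i)
E(3) = 3 * 1 = 3

3


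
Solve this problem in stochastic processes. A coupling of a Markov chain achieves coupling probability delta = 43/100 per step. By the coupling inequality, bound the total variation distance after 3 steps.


TV distance bound <= (1-delta)^n
= (1 - 0.4300)^3
= 0.5700^3
= 0.1852

0.1852


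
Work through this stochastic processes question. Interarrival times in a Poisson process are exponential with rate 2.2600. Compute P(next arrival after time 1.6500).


P(X > t) = exp(-lambda * t)
= exp(-2.2600 * 1.6500)
= exp(-3.7290) = 0.0240

0.0240


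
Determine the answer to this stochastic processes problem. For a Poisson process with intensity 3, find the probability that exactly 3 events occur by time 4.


P(N(t)=k) = (lambda*t)^k * exp(-lambda*t) / k!
lambda*t = 12
= 12^3 * exp(-12) / 3!
= 1728 * 6.1442e-06 / 6
= 0.0018

0.0018


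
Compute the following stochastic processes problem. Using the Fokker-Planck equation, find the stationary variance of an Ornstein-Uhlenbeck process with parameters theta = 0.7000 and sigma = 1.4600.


Stationary variance = sigma^2 / (2*theta)
= 1.4600^2 / (2*0.7000)
= 2.1316 / 1.4000
= 1.5226

1.5226


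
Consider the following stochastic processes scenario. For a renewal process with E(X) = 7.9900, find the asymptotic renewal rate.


Long-run renewal rate = 1/E(X)
= 1/7.9900
= 0.1252

0.1252


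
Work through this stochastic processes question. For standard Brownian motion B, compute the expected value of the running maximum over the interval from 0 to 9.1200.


E(max B(s)) = sqrt(2t/pi)
= sqrt(2*9.1200/pi)
= sqrt(5.8060)
= 2.4096

2.4096


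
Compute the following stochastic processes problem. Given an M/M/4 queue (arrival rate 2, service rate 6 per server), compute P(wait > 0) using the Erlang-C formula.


a = lambda/mu = 0.3333
rho = a/c = 0.0833
Erlang-C formula applied:
C(c,a) = 4.0209e-04

4.0209e-04


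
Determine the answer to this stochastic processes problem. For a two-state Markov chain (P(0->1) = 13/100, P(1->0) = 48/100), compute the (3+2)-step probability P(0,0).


P^5 = P^3 * P^2
Computing via matrix multiplication of the transition matrix.
Entry (0,0) of P^5 = 0.7888

0.7888


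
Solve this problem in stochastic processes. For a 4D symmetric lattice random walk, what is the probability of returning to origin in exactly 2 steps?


P(return in 2 steps) = P(reverse first step) = 1/(2d)
= 1/8
= 0.1250

0.1250


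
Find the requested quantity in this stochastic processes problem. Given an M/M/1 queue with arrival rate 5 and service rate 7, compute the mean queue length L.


rho = 5/7 = 0.7143
L = rho/(1-rho)
= 0.7143/0.2857
= 2.5000

2.5000


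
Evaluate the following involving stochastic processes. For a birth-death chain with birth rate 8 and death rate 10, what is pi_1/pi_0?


For birth-death process, pi_n/pi_0 = (lambda/mu)^n
= (8/10)^1
= 0.8000

0.8000


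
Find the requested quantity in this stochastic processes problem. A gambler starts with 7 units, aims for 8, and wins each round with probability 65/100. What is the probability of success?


Gambler's ruin formula:
r = q/p = 0.3500/0.6500 = 0.5385
P(win) = (1 - r^i)/(1 - r^N)
= (1 - 0.5385^7)/(1 - 0.5385^8)
= 0.9939

0.9939


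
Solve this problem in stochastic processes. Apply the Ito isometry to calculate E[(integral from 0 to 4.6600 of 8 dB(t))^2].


By Ito isometry: E[(int f dB)^2] = int f^2 dt
= 8^2 * 4.6600
= 64 * 4.6600 = 298.2400

298.2400


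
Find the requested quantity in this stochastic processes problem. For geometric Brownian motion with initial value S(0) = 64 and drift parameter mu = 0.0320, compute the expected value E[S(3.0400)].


E[S(t)] = S(0) * exp(mu * t)
= 64 * exp(0.0320 * 3.0400)
= 64 * 1.1022
= 70.5388

70.5388


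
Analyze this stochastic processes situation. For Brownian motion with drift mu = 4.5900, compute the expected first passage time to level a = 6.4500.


Expected first passage time = a/mu
= 6.4500/4.5900
= 1.4052

1.4052


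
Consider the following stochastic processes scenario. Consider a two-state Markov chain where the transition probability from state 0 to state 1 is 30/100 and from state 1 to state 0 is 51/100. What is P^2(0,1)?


Computing P^2 by matrix multiplication.
P = [[0.7000, 0.3000], [0.5100, 0.4900]]
After raising P to the power 2:
P^2(0,1) = 0.3570

0.3570


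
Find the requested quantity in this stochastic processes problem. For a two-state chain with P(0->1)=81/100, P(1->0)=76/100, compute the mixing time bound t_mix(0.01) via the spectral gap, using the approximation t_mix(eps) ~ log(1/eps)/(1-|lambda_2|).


lambda_2 = |1 - p01 - p10| = |1 - 0.8100 - 0.7600| = 0.5700
t_mix ~ log(1/eps)/(1 - |lambda_2|)
= log(100)/(1 - 0.5700) = 4.6052/0.4300
= 10.7097

10.7097


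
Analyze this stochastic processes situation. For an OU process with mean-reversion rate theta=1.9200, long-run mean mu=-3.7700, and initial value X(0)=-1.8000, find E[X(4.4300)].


E[X(t)] = mu + (X(0) - mu)*exp(-theta*t)
= -3.7700 + (-1.8000 - -3.7700)*exp(-1.9200*4.4300)
= -3.7700 + 1.9700 * 2.0233e-04
= -3.7696

-3.7696


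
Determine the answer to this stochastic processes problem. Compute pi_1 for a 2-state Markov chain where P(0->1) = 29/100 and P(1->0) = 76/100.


Stationary distribution: pi_0 = p10/(p01+p10), pi_1 = p01/(p01+p10)
p01 = 0.2900, p10 = 0.7600
pi_1 = 0.2762

0.2762


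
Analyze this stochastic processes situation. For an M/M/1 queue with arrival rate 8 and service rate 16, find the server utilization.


rho = lambda/mu
= 8/16
= 0.5000

0.5000


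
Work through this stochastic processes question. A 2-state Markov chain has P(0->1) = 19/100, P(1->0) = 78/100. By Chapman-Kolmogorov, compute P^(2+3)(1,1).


P^5 = P^2 * P^3
Computing via matrix multiplication of the transition matrix.
Entry (1,1) of P^5 = 0.1959

0.1959


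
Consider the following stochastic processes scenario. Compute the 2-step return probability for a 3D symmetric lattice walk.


P(return in 2 steps) = P(reverse first step) = 1/(2d)
= 1/6
= 0.1667

0.1667


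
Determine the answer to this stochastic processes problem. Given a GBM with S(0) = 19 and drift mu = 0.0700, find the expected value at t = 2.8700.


E[S(t)] = S(0) * exp(mu * t)
= 19 * exp(0.0700 * 2.8700)
= 19 * 1.2225
= 23.2275

23.2275


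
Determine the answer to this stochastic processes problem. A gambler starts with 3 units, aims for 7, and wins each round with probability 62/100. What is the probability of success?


Gambler's ruin formula:
r = q/p = 0.3800/0.6200 = 0.6129
P(win) = (1 - r^i)/(1 - r^N)
= (1 - 0.6129^3)/(1 - 0.6129^7)
= 0.7956

0.7956


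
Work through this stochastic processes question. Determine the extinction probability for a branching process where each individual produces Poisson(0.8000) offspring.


Since mu = 0.8000 <= 1, extinction probability = 1.

1.0000


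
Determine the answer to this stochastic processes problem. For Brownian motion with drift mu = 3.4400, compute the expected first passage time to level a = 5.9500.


Expected first passage time = a/mu
= 5.9500/3.4400
= 1.7297

1.7297


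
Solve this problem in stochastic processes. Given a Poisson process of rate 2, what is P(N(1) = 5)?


P(N(t)=k) = (lambda*t)^k * exp(-lambda*t) / k!
lambda*t = 2
= 2^5 * exp(-2) / 5!
= 32 * 0.1353 / 120
= 0.0361

0.0361


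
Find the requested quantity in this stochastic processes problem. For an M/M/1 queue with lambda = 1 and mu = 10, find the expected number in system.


rho = 1/10 = 0.1000
L = rho/(1-rho)
= 0.1000/0.9000
= 0.1111

0.1111


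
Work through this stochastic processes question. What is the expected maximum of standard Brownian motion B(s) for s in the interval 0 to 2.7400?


E(max B(s)) = sqrt(2t/pi)
= sqrt(2*2.7400/pi)
= sqrt(1.7443)
= 1.3207

1.3207


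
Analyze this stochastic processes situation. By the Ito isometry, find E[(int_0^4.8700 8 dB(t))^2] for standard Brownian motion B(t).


By Ito isometry: E[(int f dB)^2] = int f^2 dt
= 8^2 * 4.8700
= 64 * 4.8700 = 311.6800

311.6800


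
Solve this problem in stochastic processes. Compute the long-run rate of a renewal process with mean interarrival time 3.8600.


Long-run renewal rate = 1/E(X)
= 1/3.8600
= 0.2591

0.2591


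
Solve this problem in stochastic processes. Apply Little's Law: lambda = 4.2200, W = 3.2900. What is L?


Little's Law: L = lambda * W
= 4.2200 * 3.2900
= 13.8838

13.8838


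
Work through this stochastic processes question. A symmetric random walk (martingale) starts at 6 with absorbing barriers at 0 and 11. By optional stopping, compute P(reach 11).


By optional stopping theorem: E(M at tau) = M(0) = 6
P(hit 11)*11 + P(hit 0)*0 = 6
P(hit 11) = (6 - 0)/(11 - 0) = 6/11 = 0.5455

0.5455


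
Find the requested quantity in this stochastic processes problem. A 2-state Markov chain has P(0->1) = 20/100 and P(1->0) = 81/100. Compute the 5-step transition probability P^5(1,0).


Computing P^5 by matrix multiplication.
P = [[0.8000, 0.2000], [0.8100, 0.1900]]
After raising P to the power 5:
P^5(1,0) = 0.8020

0.8020


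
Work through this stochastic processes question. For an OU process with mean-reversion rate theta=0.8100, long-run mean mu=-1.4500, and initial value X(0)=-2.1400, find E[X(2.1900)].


E[X(t)] = mu + (X(0) - mu)*exp(-theta*t)
= -1.4500 + (-2.1400 - -1.4500)*exp(-0.8100*2.1900)
= -1.4500 + -0.6900 * 0.1697
= -1.5671

-1.5671


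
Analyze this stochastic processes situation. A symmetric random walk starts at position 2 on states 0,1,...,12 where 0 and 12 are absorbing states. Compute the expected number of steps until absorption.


For symmetric RW on 0,...,N with absorbing barriers, E(i) = i*(N-i)
E(2) = 2 * 10 = 20

20


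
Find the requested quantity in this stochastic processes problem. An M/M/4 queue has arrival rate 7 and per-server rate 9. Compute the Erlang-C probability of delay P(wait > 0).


a = lambda/mu = 0.7778
rho = a/c = 0.1944
Erlang-C formula applied:
C(c,a) = 0.0087

0.0087


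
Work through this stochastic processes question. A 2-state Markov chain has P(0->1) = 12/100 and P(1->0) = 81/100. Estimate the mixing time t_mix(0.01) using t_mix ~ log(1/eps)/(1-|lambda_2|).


lambda_2 = |1 - p01 - p10| = |1 - 0.1200 - 0.8100| = 0.0700
t_mix ~ log(1/eps)/(1 - |lambda_2|)
= log(100)/(1 - 0.0700) = 4.6052/0.9300
= 4.9518

4.9518


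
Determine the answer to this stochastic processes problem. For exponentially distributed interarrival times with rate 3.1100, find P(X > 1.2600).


P(X > t) = exp(-lambda * t)
= exp(-3.1100 * 1.2600)
= exp(-3.9186) = 0.0199

0.0199


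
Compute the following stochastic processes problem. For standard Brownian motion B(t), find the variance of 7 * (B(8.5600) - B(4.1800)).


Var(alpha*(B(t)-B(s))) = alpha^2 * (t-s)
= 7^2 * (8.5600 - 4.1800)
= 49 * 4.3800
= 214.6200

214.6200


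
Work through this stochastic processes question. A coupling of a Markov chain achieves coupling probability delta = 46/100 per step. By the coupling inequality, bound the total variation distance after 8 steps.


TV distance bound <= (1-delta)^n
= (1 - 0.4600)^8
= 0.5400^8
= 0.0072

0.0072


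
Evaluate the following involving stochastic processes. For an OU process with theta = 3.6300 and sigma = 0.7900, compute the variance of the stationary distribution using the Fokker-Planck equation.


Stationary variance = sigma^2 / (2*theta)
= 0.7900^2 / (2*3.6300)
= 0.6241 / 7.2600
= 0.0860

0.0860


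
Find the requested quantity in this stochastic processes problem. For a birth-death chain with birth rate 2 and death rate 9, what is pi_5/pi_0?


For birth-death process, pi_n/pi_0 = (lambda/mu)^n
= (2/9)^5
= 5.4192e-04

5.4192e-04


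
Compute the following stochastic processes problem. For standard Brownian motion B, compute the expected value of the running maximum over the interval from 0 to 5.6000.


E(max B(s)) = sqrt(2t/pi)
= sqrt(2*5.6000/pi)
= sqrt(3.5651)
= 1.8881

1.8881


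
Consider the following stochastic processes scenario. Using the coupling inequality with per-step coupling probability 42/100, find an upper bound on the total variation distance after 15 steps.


TV distance bound <= (1-delta)^n
= (1 - 0.4200)^15
= 0.5800^15
= 2.8276e-04

2.8276e-04


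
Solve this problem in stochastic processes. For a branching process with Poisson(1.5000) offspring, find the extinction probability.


Since mu = 1.5000 > 1, extinction prob q < 1.
Solve s = exp(mu*(s-1)) iteratively.
q = 0.4172

0.4172


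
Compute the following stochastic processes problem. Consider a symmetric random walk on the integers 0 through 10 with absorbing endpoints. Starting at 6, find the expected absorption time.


For symmetric RW on 0,...,N with absorbing barriers, E(i) = i*(N-i)
E(6) = 6 * 4 = 24

24


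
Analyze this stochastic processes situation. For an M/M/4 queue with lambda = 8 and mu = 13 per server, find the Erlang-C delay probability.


a = lambda/mu = 0.6154
rho = a/c = 0.1538
Erlang-C formula applied:
C(c,a) = 0.0038

0.0038


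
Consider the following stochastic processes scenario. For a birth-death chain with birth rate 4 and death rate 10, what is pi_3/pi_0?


For birth-death process, pi_n/pi_0 = (lambda/mu)^n
= (4/10)^3
= 0.0640

0.0640


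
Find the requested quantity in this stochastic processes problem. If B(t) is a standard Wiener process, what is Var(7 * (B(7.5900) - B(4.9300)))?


Var(alpha*(B(t)-B(s))) = alpha^2 * (t-s)
= 7^2 * (7.5900 - 4.9300)
= 49 * 2.6600
= 130.3400

130.3400


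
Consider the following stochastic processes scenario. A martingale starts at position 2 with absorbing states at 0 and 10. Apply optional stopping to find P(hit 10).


By optional stopping theorem: E(M at tau) = M(0) = 2
P(hit 10)*10 + P(hit 0)*0 = 2
P(hit 10) = (2 - 0)/(10 - 0) = 1/5 = 0.2000

0.2000


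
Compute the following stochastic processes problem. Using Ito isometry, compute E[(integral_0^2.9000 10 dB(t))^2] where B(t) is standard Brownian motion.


By Ito isometry: E[(int f dB)^2] = int f^2 dt
= 10^2 * 2.9000
= 100 * 2.9000 = 290.0000

290.0000


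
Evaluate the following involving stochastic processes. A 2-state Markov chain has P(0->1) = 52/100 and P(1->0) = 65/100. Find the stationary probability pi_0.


Stationary distribution: pi_0 = p10/(p01+p10), pi_1 = p01/(p01+p10)
p01 = 0.5200, p10 = 0.6500
pi_0 = 0.5556

0.5556


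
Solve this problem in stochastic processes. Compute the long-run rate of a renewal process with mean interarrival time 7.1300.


Long-run renewal rate = 1/E(X)
= 1/7.1300
= 0.1403

0.1403


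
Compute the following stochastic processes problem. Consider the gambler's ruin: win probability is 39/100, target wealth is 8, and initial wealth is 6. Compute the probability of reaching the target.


Gambler's ruin formula:
r = q/p = 0.6100/0.3900 = 1.5641
P(win) = (1 - r^i)/(1 - r^N)
= (1 - 1.5641^6)/(1 - 1.5641^8)
= 0.3918

0.3918


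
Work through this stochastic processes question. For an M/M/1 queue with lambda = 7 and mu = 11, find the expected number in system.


rho = 7/11 = 0.6364
L = rho/(1-rho)
= 0.6364/0.3636
= 1.7500

1.7500


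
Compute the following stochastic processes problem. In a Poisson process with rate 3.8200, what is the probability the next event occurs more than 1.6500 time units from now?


P(X > t) = exp(-lambda * t)
= exp(-3.8200 * 1.6500)
= exp(-6.3030) = 0.0018

0.0018


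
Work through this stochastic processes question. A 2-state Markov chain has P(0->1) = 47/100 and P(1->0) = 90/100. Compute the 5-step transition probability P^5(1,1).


Computing P^5 by matrix multiplication.
P = [[0.5300, 0.4700], [0.9000, 0.1000]]
After raising P to the power 5:
P^5(1,1) = 0.3385

0.3385


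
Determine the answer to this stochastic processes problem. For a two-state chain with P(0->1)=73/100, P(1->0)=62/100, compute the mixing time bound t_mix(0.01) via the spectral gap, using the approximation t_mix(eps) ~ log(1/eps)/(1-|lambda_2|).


lambda_2 = |1 - p01 - p10| = |1 - 0.7300 - 0.6200| = 0.3500
t_mix ~ log(1/eps)/(1 - |lambda_2|)
= log(100)/(1 - 0.3500) = 4.6052/0.6500
= 7.0849

7.0849


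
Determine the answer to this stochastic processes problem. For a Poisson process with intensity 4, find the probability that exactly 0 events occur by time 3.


P(N(t)=k) = (lambda*t)^k * exp(-lambda*t) / k!
lambda*t = 12
= 12^0 * exp(-12) / 0!
= 1 * 6.1442e-06 / 1
= 6.1442e-06

6.1442e-06


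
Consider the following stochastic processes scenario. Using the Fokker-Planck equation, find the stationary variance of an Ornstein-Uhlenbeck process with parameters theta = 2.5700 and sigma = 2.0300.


Stationary variance = sigma^2 / (2*theta)
= 2.0300^2 / (2*2.5700)
= 4.1209 / 5.1400
= 0.8017

0.8017


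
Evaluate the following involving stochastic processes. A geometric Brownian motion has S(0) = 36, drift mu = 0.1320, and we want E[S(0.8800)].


E[S(t)] = S(0) * exp(mu * t)
= 36 * exp(0.1320 * 0.8800)
= 36 * 1.1232
= 40.4343

40.4343


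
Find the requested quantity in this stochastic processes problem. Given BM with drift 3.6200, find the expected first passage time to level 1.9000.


Expected first passage time = a/mu
= 1.9000/3.6200
= 0.5249

0.5249


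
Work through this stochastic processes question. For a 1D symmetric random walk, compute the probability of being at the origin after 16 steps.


P(S(16) = 0) = C(16,8) / 4^8
= 12870 / 65536
= 0.1964

0.1964


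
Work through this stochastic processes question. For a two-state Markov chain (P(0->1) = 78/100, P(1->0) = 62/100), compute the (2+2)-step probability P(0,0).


P^4 = P^2 * P^2
Computing via matrix multiplication of the transition matrix.
Entry (0,0) of P^4 = 0.4571

0.4571


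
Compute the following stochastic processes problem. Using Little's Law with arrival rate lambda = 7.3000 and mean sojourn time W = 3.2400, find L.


Little's Law: L = lambda * W
= 7.3000 * 3.2400
= 23.6520

23.6520


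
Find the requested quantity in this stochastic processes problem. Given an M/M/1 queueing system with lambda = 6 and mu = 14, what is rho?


rho = lambda/mu
= 6/14
= 0.4286

0.4286


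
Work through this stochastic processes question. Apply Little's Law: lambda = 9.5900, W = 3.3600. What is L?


Little's Law: L = lambda * W
= 9.5900 * 3.3600
= 32.2224

32.2224


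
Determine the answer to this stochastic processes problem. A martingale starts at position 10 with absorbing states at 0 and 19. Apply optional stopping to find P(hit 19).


By optional stopping theorem: E(M at tau) = M(0) = 10
P(hit 19)*19 + P(hit 0)*0 = 10
P(hit 19) = (10 - 0)/(19 - 0) = 10/19 = 0.5263

0.5263


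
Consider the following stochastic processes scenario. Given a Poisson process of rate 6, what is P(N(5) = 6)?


P(N(t)=k) = (lambda*t)^k * exp(-lambda*t) / k!
lambda*t = 30
= 30^6 * exp(-30) / 6!
= 729000000 * 9.3576e-14 / 720
= 9.4746e-08

9.4746e-08


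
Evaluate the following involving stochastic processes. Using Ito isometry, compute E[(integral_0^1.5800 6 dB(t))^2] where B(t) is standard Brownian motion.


By Ito isometry: E[(int f dB)^2] = int f^2 dt
= 6^2 * 1.5800
= 36 * 1.5800 = 56.8800

56.8800


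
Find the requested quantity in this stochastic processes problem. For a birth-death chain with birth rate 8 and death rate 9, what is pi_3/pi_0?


For birth-death process, pi_n/pi_0 = (lambda/mu)^n
= (8/9)^3
= 0.7023

0.7023


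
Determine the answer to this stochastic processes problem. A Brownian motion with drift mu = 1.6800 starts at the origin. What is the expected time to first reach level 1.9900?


Expected first passage time = a/mu
= 1.9900/1.6800
= 1.1845

1.1845


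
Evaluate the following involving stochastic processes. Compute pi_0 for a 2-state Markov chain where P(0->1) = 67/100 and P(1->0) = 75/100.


Stationary distribution: pi_0 = p10/(p01+p10), pi_1 = p01/(p01+p10)
p01 = 0.6700, p10 = 0.7500
pi_0 = 0.5282

0.5282


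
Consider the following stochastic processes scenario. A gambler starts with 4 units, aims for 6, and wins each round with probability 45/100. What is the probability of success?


Gambler's ruin formula:
r = q/p = 0.5500/0.4500 = 1.2222
P(win) = (1 - r^i)/(1 - r^N)
= (1 - 1.2222^4)/(1 - 1.2222^6)
= 0.5278

0.5278


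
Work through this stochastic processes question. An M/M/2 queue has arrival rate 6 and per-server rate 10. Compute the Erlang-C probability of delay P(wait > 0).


a = lambda/mu = 0.6000
rho = a/c = 0.3000
Erlang-C formula applied:
C(c,a) = 0.1385

0.1385


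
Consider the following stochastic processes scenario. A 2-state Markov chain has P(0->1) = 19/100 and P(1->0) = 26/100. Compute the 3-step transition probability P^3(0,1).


Computing P^3 by matrix multiplication.
P = [[0.8100, 0.1900], [0.2600, 0.7400]]
After raising P to the power 3:
P^3(0,1) = 0.3520

0.3520


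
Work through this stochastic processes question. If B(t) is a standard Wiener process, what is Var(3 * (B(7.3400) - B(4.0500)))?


Var(alpha*(B(t)-B(s))) = alpha^2 * (t-s)
= 3^2 * (7.3400 - 4.0500)
= 9 * 3.2900
= 29.6100

29.6100


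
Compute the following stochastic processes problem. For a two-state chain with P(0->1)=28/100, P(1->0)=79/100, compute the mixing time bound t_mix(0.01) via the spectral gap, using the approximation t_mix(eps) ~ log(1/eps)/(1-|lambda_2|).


lambda_2 = |1 - p01 - p10| = |1 - 0.2800 - 0.7900| = 0.0700
t_mix ~ log(1/eps)/(1 - |lambda_2|)
= log(100)/(1 - 0.0700) = 4.6052/0.9300
= 4.9518

4.9518


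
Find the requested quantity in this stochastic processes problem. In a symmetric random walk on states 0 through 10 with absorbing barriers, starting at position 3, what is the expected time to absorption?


For symmetric RW on 0,...,N with absorbing barriers, E(i) = i*(N-i)
E(3) = 3 * 7 = 21

21


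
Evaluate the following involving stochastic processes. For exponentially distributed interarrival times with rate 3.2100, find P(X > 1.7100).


P(X > t) = exp(-lambda * t)
= exp(-3.2100 * 1.7100)
= exp(-5.4891) = 0.0041

0.0041


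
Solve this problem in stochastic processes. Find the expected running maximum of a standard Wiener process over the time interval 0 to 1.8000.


E(max B(s)) = sqrt(2t/pi)
= sqrt(2*1.8000/pi)
= sqrt(1.1459)
= 1.0705

1.0705


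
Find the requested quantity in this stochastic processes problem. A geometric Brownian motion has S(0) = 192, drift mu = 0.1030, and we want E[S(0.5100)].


E[S(t)] = S(0) * exp(mu * t)
= 192 * exp(0.1030 * 0.5100)
= 192 * 1.0539
= 202.3554

202.3554


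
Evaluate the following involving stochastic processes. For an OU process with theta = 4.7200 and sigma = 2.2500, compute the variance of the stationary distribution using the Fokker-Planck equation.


Stationary variance = sigma^2 / (2*theta)
= 2.2500^2 / (2*4.7200)
= 5.0625 / 9.4400
= 0.5363

0.5363


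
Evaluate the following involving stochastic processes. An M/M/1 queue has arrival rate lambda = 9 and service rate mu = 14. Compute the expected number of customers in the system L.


rho = 9/14 = 0.6429
L = rho/(1-rho)
= 0.6429/0.3571
= 1.8000

1.8000


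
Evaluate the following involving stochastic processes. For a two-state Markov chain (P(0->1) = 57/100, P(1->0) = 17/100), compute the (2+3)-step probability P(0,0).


P^5 = P^2 * P^3
Computing via matrix multiplication of the transition matrix.
Entry (0,0) of P^5 = 0.2306

0.2306


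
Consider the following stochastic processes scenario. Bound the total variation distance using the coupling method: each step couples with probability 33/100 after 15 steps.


TV distance bound <= (1-delta)^n
= (1 - 0.3300)^15
= 0.6700^15
= 0.0025

0.0025


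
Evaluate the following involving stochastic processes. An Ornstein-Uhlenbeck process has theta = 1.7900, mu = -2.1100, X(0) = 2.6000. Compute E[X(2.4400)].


E[X(t)] = mu + (X(0) - mu)*exp(-theta*t)
= -2.1100 + (2.6000 - -2.1100)*exp(-1.7900*2.4400)
= -2.1100 + 4.7100 * 0.0127
= -2.0503

-2.0503


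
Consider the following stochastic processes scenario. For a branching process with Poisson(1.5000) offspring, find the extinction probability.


Since mu = 1.5000 > 1, extinction prob q < 1.
Solve s = exp(mu*(s-1)) iteratively.
q = 0.4172

0.4172


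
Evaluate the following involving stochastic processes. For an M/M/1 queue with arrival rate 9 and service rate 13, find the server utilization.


rho = lambda/mu
= 9/13
= 0.6923

0.6923


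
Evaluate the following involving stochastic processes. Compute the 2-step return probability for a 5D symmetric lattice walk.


P(return in 2 steps) = P(reverse first step) = 1/(2d)
= 1/10
= 0.1000

0.1000


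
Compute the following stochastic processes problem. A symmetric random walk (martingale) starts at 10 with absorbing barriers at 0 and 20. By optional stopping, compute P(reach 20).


By optional stopping theorem: E(M at tau) = M(0) = 10
P(hit 20)*20 + P(hit 0)*0 = 10
P(hit 20) = (10 - 0)/(20 - 0) = 1/2 = 0.5000

0.5000


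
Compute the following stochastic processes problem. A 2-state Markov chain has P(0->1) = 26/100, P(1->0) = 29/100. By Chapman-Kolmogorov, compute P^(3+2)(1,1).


P^5 = P^3 * P^2
Computing via matrix multiplication of the transition matrix.
Entry (1,1) of P^5 = 0.4825

0.4825


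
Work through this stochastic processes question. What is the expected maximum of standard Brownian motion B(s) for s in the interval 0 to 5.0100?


E(max B(s)) = sqrt(2t/pi)
= sqrt(2*5.0100/pi)
= sqrt(3.1895)
= 1.7859

1.7859


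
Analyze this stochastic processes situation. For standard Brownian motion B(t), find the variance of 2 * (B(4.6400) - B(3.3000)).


Var(alpha*(B(t)-B(s))) = alpha^2 * (t-s)
= 2^2 * (4.6400 - 3.3000)
= 4 * 1.3400
= 5.3600

5.3600


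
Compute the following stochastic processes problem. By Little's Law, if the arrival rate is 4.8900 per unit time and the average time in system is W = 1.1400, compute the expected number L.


Little's Law: L = lambda * W
= 4.8900 * 1.1400
= 5.5746

5.5746


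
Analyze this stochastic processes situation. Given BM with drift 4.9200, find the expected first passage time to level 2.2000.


Expected first passage time = a/mu
= 2.2000/4.9200
= 0.4472

0.4472


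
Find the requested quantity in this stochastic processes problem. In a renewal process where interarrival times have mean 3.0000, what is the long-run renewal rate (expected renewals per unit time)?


Long-run renewal rate = 1/E(X)
= 1/3.0000
= 0.3333

0.3333


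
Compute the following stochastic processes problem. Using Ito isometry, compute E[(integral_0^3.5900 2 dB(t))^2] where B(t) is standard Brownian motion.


By Ito isometry: E[(int f dB)^2] = int f^2 dt
= 2^2 * 3.5900
= 4 * 3.5900 = 14.3600

14.3600


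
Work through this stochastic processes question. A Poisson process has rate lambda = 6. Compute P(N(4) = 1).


P(N(t)=k) = (lambda*t)^k * exp(-lambda*t) / k!
lambda*t = 24
= 24^1 * exp(-24) / 1!
= 24 * 3.7751e-11 / 1
= 9.0603e-10

9.0603e-10


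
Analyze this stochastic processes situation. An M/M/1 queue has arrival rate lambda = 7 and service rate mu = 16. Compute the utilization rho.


rho = lambda/mu
= 7/16
= 0.4375

0.4375


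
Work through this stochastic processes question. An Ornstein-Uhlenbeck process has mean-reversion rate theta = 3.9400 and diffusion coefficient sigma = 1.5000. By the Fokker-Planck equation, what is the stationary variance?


Stationary variance = sigma^2 / (2*theta)
= 1.5000^2 / (2*3.9400)
= 2.2500 / 7.8800
= 0.2855

0.2855


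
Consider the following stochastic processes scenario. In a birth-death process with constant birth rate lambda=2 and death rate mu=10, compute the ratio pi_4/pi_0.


For birth-death process, pi_n/pi_0 = (lambda/mu)^n
= (2/10)^4
= 0.0016

0.0016


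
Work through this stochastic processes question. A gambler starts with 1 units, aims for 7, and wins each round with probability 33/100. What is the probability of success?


Gambler's ruin formula:
r = q/p = 0.6700/0.3300 = 2.0303
P(win) = (1 - r^i)/(1 - r^N)
= (1 - 2.0303^1)/(1 - 2.0303^7)
= 0.0073

0.0073


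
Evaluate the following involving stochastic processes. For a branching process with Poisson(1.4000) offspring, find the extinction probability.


Since mu = 1.4000 > 1, extinction prob q < 1.
Solve s = exp(mu*(s-1)) iteratively.
q = 0.4890

0.4890


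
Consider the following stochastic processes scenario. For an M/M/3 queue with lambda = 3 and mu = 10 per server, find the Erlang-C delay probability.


a = lambda/mu = 0.3000
rho = a/c = 0.1000
Erlang-C formula applied:
C(c,a) = 0.0037

0.0037


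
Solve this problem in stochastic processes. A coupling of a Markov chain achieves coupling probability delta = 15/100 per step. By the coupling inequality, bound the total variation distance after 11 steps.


TV distance bound <= (1-delta)^n
= (1 - 0.1500)^11
= 0.8500^11
= 0.1673

0.1673


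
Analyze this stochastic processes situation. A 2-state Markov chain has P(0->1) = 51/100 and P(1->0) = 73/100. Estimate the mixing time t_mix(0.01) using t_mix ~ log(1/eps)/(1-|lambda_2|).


lambda_2 = |1 - p01 - p10| = |1 - 0.5100 - 0.7300| = 0.2400
t_mix ~ log(1/eps)/(1 - |lambda_2|)
= log(100)/(1 - 0.2400) = 4.6052/0.7600
= 6.0594

6.0594


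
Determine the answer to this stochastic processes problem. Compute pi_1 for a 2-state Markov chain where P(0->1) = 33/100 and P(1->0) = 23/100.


Stationary distribution: pi_0 = p10/(p01+p10), pi_1 = p01/(p01+p10)
p01 = 0.3300, p10 = 0.2300
pi_1 = 0.5893

0.5893


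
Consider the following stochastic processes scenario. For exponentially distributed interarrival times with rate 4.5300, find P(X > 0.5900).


P(X > t) = exp(-lambda * t)
= exp(-4.5300 * 0.5900)
= exp(-2.6727) = 0.0691

0.0691


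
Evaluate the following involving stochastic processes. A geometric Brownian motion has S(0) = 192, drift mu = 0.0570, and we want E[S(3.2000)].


E[S(t)] = S(0) * exp(mu * t)
= 192 * exp(0.0570 * 3.2000)
= 192 * 1.2001
= 230.4181

230.4181


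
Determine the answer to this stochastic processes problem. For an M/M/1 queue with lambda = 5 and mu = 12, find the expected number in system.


rho = 5/12 = 0.4167
L = rho/(1-rho)
= 0.4167/0.5833
= 0.7143

0.7143


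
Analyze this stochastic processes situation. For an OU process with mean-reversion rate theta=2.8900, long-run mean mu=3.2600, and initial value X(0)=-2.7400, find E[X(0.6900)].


E[X(t)] = mu + (X(0) - mu)*exp(-theta*t)
= 3.2600 + (-2.7400 - 3.2600)*exp(-2.8900*0.6900)
= 3.2600 + -6.0000 * 0.1361
= 2.4432

2.4432


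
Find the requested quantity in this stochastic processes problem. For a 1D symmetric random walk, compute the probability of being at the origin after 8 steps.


P(S(8) = 0) = C(8,4) / 4^4
= 70 / 256
= 0.2734

0.2734


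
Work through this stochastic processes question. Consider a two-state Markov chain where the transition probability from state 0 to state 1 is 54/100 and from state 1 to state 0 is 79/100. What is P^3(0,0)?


Computing P^3 by matrix multiplication.
P = [[0.4600, 0.5400], [0.7900, 0.2100]]
After raising P to the power 3:
P^3(0,0) = 0.5794

0.5794


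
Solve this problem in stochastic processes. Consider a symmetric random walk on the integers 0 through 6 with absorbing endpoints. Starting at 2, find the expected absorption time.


For symmetric RW on 0,...,N with absorbing barriers, E(i) = i*(N-i)
E(2) = 2 * 4 = 8

8


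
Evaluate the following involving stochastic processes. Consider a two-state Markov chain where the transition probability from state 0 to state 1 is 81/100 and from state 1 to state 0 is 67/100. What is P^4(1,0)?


Computing P^4 by matrix multiplication.
P = [[0.1900, 0.8100], [0.6700, 0.3300]]
After raising P to the power 4:
P^4(1,0) = 0.4287

0.4287


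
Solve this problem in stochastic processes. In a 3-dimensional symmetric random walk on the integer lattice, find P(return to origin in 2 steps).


P(return in 2 steps) = P(reverse first step) = 1/(2d)
= 1/6
= 0.1667

0.1667


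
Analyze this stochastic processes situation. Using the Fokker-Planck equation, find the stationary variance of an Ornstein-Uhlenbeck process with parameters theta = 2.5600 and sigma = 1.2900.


Stationary variance = sigma^2 / (2*theta)
= 1.2900^2 / (2*2.5600)
= 1.6641 / 5.1200
= 0.3250

0.3250


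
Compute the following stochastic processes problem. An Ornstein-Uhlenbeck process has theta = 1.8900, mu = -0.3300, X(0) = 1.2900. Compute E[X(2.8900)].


E[X(t)] = mu + (X(0) - mu)*exp(-theta*t)
= -0.3300 + (1.2900 - -0.3300)*exp(-1.8900*2.8900)
= -0.3300 + 1.6200 * 0.0042
= -0.3231

-0.3231


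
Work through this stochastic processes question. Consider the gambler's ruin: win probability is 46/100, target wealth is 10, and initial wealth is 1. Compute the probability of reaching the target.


Gambler's ruin formula:
r = q/p = 0.5400/0.4600 = 1.1739
P(win) = (1 - r^i)/(1 - r^N)
= (1 - 1.1739^1)/(1 - 1.1739^10)
= 0.0438

0.0438


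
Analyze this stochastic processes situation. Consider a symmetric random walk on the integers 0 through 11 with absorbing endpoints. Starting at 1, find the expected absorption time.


For symmetric RW on 0,...,N with absorbing barriers, E(i) = i*(N-i)
E(1) = 1 * 10 = 10

10


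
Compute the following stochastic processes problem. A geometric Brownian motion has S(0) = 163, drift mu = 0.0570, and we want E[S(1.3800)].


E[S(t)] = S(0) * exp(mu * t)
= 163 * exp(0.0570 * 1.3800)
= 163 * 1.0818
= 176.3393

176.3393


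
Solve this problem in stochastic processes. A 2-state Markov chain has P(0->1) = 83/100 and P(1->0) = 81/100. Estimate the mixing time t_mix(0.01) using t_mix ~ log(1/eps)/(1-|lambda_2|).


lambda_2 = |1 - p01 - p10| = |1 - 0.8300 - 0.8100| = 0.6400
t_mix ~ log(1/eps)/(1 - |lambda_2|)
= log(100)/(1 - 0.6400) = 4.6052/0.3600
= 12.7921

12.7921


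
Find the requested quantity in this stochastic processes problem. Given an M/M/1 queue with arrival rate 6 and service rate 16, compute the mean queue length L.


rho = 6/16 = 0.3750
L = rho/(1-rho)
= 0.3750/0.6250
= 0.6000

0.6000


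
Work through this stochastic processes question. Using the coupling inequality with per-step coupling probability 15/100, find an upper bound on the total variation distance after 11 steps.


TV distance bound <= (1-delta)^n
= (1 - 0.1500)^11
= 0.8500^11
= 0.1673

0.1673


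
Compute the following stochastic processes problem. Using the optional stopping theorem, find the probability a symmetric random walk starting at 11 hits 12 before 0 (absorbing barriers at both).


By optional stopping theorem: E(M at tau) = M(0) = 11
P(hit 12)*12 + P(hit 0)*0 = 11
P(hit 12) = (11 - 0)/(12 - 0) = 11/12 = 0.9167

0.9167


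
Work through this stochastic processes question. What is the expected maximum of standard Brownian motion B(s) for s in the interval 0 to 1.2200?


E(max B(s)) = sqrt(2t/pi)
= sqrt(2*1.2200/pi)
= sqrt(0.7767)
= 0.8813

0.8813


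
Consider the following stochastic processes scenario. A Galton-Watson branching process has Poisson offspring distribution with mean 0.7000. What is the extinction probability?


Since mu = 0.7000 <= 1, extinction probability = 1.

1.0000


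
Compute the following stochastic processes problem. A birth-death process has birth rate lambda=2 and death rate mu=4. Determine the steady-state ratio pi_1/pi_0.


For birth-death process, pi_n/pi_0 = (lambda/mu)^n
= (2/4)^1
= 0.5000

0.5000


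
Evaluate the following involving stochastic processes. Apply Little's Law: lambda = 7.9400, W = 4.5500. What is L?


Little's Law: L = lambda * W
= 7.9400 * 4.5500
= 36.1270

36.1270


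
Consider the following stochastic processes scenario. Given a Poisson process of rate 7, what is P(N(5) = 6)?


P(N(t)=k) = (lambda*t)^k * exp(-lambda*t) / k!
lambda*t = 35
= 35^6 * exp(-35) / 6!
= 1838265625 * 6.3051e-16 / 720
= 1.6098e-09

1.6098e-09


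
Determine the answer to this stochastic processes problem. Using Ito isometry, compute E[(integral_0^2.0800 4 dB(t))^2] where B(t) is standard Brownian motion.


By Ito isometry: E[(int f dB)^2] = int f^2 dt
= 4^2 * 2.0800
= 16 * 2.0800 = 33.2800

33.2800


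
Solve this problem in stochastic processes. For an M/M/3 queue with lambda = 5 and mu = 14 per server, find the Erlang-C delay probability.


a = lambda/mu = 0.3571
rho = a/c = 0.1190
Erlang-C formula applied:
C(c,a) = 0.0060

0.0060


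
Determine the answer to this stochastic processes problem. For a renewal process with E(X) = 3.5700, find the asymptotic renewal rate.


Long-run renewal rate = 1/E(X)
= 1/3.5700
= 0.2801

0.2801


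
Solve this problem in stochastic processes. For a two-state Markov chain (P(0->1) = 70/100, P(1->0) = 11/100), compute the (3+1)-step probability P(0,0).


P^4 = P^3 * P^1
Computing via matrix multiplication of the transition matrix.
Entry (0,0) of P^4 = 0.1369

0.1369


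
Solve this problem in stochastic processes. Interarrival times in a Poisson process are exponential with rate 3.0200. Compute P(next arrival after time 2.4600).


P(X > t) = exp(-lambda * t)
= exp(-3.0200 * 2.4600)
= exp(-7.4292) = 5.9366e-04

5.9366e-04


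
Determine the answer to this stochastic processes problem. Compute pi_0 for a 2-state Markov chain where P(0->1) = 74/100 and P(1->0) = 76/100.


Stationary distribution: pi_0 = p10/(p01+p10), pi_1 = p01/(p01+p10)
p01 = 0.7400, p10 = 0.7600
pi_0 = 0.5067

0.5067


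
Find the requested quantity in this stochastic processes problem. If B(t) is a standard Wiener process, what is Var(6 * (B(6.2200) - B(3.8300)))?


Var(alpha*(B(t)-B(s))) = alpha^2 * (t-s)
= 6^2 * (6.2200 - 3.8300)
= 36 * 2.3900
= 86.0400

86.0400


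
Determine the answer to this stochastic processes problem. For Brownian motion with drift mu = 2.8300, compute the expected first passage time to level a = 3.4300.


Expected first passage time = a/mu
= 3.4300/2.8300
= 1.2120

1.2120
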